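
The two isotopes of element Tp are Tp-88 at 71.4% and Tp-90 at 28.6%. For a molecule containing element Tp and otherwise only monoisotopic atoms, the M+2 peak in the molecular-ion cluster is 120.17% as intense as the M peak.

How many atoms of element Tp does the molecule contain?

3

With n Tp atoms, P(M+2)/P(M) = C(n,1)·p^(n−1)q / p^n = n·q/p = n · 0.286/0.714.
n = 1.2017 × 0.714/0.286 = 3.00 ≈ 3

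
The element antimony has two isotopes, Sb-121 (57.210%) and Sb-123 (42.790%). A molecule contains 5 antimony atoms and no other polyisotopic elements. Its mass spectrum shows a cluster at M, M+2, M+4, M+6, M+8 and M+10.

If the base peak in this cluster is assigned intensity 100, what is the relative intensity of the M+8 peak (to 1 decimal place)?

28.0

Binomial terms of (0.57210 + 0.42790)^5: M 0.0613, M+2 0.2292, M+4 0.3428, M+6 0.2564, M+8 0.0959, M+10 0.0143 → M+4 is the base peak.
P(M+4) = C(5,2) × 0.57210^3 × 0.42790^2 = 10 × 0.18724742 × 0.18309841 = 0.342847 (base)
P(M+8) = C(5,4) × 0.57210^1 × 0.42790^4 = 5 × 0.5721 × 0.03352503 = 0.095898
Relative intensity = 0.095898 / 0.342847 × 100 = 28.0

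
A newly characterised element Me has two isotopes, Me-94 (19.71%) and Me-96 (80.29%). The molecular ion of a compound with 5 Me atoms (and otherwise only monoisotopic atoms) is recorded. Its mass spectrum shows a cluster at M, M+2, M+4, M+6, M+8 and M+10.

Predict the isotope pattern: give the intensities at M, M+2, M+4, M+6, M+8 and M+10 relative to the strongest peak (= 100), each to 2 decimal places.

The 5 Me atoms are independent, so intensities follow the terms of (0.1971 + 0.8029)^5.
P(M) = 0.1971^5 = 0.000297
P(M+2) = 5 × 0.1971^4 × 0.8029^1 = 0.006059
P(M+4) = 10 × 0.1971^3 × 0.8029^2 = 0.049361
P(M+6) = 10 × 0.1971^2 × 0.8029^3 = 0.201075
P(M+8) = 5 × 0.1971^1 × 0.8029^4 = 0.409546
P(M+10) = 0.8029^5 = 0.333662
The M+8 peak is largest (0.409546); scaling to 100 gives 0.07 : 1.48 : 12.05 : 49.10 : 100.00 : 81.47.

0.07 : 1.48 : 12.05 : 49.10 : 100.00 : 81.47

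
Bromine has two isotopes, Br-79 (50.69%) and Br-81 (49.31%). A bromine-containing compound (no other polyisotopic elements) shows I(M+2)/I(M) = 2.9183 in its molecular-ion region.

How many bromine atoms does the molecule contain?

With n Br atoms, P(M+2)/P(M) = C(n,1)·p^(n−1)q / p^n = n·q/p = n · 0.4931/0.5069.
n = 2.9183 × 0.5069/0.4931 = 3.00 ≈ 3

3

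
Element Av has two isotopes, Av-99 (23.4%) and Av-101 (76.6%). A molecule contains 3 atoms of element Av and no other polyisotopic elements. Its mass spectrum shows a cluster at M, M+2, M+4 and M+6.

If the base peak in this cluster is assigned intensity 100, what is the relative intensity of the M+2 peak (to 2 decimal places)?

Term probabilities: M 0.0128, M+2 0.1258, M+4 0.4119, M+6 0.4495. Base peak = M+6.
P(M+6) = C(3,3) × 0.234^0 × 0.766^3 = 1 × 1.0000 × 0.4494551 = 0.449455 (base)
P(M+2) = C(3,1) × 0.234^2 × 0.766^1 = 3 × 0.054756 × 0.7660 = 0.125829
Relative intensity = 0.125829 / 0.449455 × 100 = 28.00

28.00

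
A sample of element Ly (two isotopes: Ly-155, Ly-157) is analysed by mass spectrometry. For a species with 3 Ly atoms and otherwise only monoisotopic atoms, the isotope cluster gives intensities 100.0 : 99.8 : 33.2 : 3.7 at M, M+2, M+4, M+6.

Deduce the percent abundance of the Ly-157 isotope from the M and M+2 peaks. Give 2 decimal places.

Let p = fractional abundance of Ly-155. I(M+2)/I(M) = [C(3,1)·p^2·(1−p)] / p^3 = 3·(1−p)/p = 99.8/100.0 = 0.9980
(1−p)/p = 0.9980/3 = 0.3327  ⇒  p = 1/(1 + 0.3327) = 0.7504
Ly-155: 75.04%, Ly-157: 24.96%.

24.96%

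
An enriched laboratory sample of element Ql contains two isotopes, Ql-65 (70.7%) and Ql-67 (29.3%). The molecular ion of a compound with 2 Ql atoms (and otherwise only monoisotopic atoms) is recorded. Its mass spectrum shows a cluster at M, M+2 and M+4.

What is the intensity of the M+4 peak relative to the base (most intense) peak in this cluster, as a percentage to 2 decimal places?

(0.707 + 0.293)^2 gives M 0.4998, M+2 0.4143, M+4 0.0858; the largest is M.
P(M) = C(2,0) × 0.707^2 × 0.293^0 = 1 × 0.499849 × 1.0000 = 0.499849 (base)
P(M+4) = C(2,2) × 0.707^0 × 0.293^2 = 1 × 1.0000 × 0.085849 = 0.085849
Relative intensity = 0.085849 / 0.499849 × 100 = 17.17

17.17%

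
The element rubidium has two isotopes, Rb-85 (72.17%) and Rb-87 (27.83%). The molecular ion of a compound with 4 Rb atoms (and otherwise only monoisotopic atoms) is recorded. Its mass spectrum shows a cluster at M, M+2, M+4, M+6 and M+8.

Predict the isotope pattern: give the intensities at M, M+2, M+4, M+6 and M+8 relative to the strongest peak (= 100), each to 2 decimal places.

64.83 : 100.00 : 57.84 : 14.87 : 1.43

Each Rb atom is independently Rb-85 (p = 0.7217) or Rb-87 (q = 0.2783); the cluster is the binomial expansion (p + q)^4.
P(M) = 0.7217^4 = 0.271286
P(M+2) = 4 × 0.7217^3 × 0.2783^1 = 0.418450
P(M+4) = 6 × 0.7217^2 × 0.2783^2 = 0.242042
P(M+6) = 4 × 0.7217^1 × 0.2783^3 = 0.062224
P(M+8) = 0.2783^4 = 0.005999
The M+2 peak is largest (0.418450); scaling to 100 gives 64.83 : 100.00 : 57.84 : 14.87 : 1.43.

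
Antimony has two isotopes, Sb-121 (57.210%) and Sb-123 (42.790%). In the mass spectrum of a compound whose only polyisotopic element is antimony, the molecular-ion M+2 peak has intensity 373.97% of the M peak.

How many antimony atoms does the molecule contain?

With n Sb atoms, P(M+2)/P(M) = C(n,1)·p^(n−1)q / p^n = n·q/p = n · 0.42790/0.57210.
n = 3.7397 × 0.57210/0.42790 = 5.00 ≈ 5

5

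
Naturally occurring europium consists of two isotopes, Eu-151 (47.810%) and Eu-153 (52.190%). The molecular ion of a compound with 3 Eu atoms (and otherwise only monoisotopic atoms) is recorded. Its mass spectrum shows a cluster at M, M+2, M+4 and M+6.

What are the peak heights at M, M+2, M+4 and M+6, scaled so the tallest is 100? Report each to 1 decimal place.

Expanding (0.47810 + 0.52190)^3:
P(M) = 0.47810^3 = 0.109284
P(M+2) = 3 × 0.47810^2 × 0.52190^1 = 0.357887
P(M+4) = 3 × 0.47810^1 × 0.52190^2 = 0.390674
P(M+6) = 0.52190^3 = 0.142155
The M+4 peak is largest (0.390674); scaling to 100 gives 28.0 : 91.6 : 100.0 : 36.4.

28.0 : 91.6 : 100.0 : 36.4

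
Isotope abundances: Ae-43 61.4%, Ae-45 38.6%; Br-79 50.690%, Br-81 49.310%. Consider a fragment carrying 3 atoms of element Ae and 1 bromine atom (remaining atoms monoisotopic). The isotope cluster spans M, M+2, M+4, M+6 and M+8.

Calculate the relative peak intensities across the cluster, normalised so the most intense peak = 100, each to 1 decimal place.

Element Ae pattern (n=3): 0.23147554 : 0.43656137 : 0.27445063 : 0.05751246
Bromine pattern (n=1): 0.5069 : 0.4931
Convolve the two distributions (both contribute in 2-u steps):
  M: 0.23147554×0.5069 = 0.117335
  M+2: 0.23147554×0.4931 + 0.43656137×0.5069 = 0.335434
  M+4: 0.43656137×0.4931 + 0.27445063×0.5069 = 0.354387
  M+6: 0.27445063×0.4931 + 0.05751246×0.5069 = 0.164485
  M+8: 0.05751246×0.4931 = 0.028359
Scale to base peak (0.354387) = 100: 33.1 : 94.7 : 100.0 : 46.4 : 8.0

33.1 : 94.7 : 100.0 : 46.4 : 8.0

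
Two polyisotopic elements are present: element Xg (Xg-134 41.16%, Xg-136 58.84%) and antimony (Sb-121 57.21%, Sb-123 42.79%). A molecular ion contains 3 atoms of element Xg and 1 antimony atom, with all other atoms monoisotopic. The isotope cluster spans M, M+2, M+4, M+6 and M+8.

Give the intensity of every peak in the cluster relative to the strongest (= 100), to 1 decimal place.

Element Xg pattern (n=3): 0.06973103 : 0.29905058 : 0.42750574 : 0.20371265
Antimony pattern (n=1): 0.5721 : 0.4279
Convolve the two distributions (both contribute in 2-u steps):
  M: 0.06973103×0.5721 = 0.039893
  M+2: 0.06973103×0.4279 + 0.29905058×0.5721 = 0.200925
  M+4: 0.29905058×0.4279 + 0.42750574×0.5721 = 0.372540
  M+6: 0.42750574×0.4279 + 0.20371265×0.5721 = 0.299474
  M+8: 0.20371265×0.4279 = 0.087169
Scale to base peak (0.372540) = 100: 10.7 : 53.9 : 100.0 : 80.4 : 23.4

10.7 : 53.9 : 100.0 : 80.4 : 23.4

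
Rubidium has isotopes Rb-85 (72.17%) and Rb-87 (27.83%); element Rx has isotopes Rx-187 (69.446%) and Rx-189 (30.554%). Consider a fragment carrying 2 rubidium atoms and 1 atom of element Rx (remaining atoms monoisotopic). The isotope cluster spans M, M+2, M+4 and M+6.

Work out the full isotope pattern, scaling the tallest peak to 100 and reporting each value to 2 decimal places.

Rubidium pattern (n=2): 0.52085089 : 0.40169822 : 0.07745089
Element Rx pattern (n=1): 0.69446 : 0.30554
Convolve the two distributions (both contribute in 2-u steps):
  M: 0.52085089×0.69446 = 0.361710
  M+2: 0.52085089×0.30554 + 0.40169822×0.69446 = 0.438104
  M+4: 0.40169822×0.30554 + 0.07745089×0.69446 = 0.176521
  M+6: 0.07745089×0.30554 = 0.023664
Scale to base peak (0.438104) = 100: 82.56 : 100.00 : 40.29 : 5.40

82.56 : 100.00 : 40.29 : 5.40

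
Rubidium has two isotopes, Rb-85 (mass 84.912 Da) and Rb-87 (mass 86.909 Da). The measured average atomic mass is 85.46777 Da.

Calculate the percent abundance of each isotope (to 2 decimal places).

Rb-85: 72.17%, Rb-87: 27.83%

Writing the weighted mean with unknown fraction x of Rb-85:
84.912·x + 86.909·(1 − x) = 85.46777
(84.912 − 86.909)·x = 85.46777 − 86.909
x = -1.44123 / -1.997 = 0.72170 → 72.17% Rb-85, 27.83% Rb-87.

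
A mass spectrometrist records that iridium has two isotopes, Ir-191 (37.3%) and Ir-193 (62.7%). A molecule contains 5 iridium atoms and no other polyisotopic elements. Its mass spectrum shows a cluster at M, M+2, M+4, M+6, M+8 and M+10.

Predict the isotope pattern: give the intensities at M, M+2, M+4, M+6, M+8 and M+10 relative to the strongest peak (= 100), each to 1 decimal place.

2.1 : 17.7 : 59.5 : 100.0 : 84.0 : 28.3

Expanding (0.373 + 0.627)^5:
P(M) = 0.373^5 = 0.007220
P(M+2) = 5 × 0.373^4 × 0.627^1 = 0.060684
P(M+4) = 10 × 0.373^3 × 0.627^2 = 0.204015
P(M+6) = 10 × 0.373^2 × 0.627^3 = 0.342942
P(M+8) = 5 × 0.373^1 × 0.627^4 = 0.288237
P(M+10) = 0.627^5 = 0.096903
The M+6 peak is largest (0.342942); scaling to 100 gives 2.1 : 17.7 : 59.5 : 100.0 : 84.0 : 28.3.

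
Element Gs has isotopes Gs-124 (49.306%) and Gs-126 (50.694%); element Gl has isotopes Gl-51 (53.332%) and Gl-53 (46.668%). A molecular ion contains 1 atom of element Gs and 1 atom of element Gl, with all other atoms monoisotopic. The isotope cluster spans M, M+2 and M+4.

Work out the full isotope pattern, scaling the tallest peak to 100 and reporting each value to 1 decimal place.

Element Gs pattern (n=1): 0.49306 : 0.50694
Element Gl pattern (n=1): 0.53332 : 0.46668
Convolve the two distributions (both contribute in 2-u steps):
  M: 0.49306×0.53332 = 0.262959
  M+2: 0.49306×0.46668 + 0.50694×0.53332 = 0.500462
  M+4: 0.50694×0.46668 = 0.236579
Scale to base peak (0.500462) = 100: 52.5 : 100.0 : 47.3

52.5 : 100.0 : 47.3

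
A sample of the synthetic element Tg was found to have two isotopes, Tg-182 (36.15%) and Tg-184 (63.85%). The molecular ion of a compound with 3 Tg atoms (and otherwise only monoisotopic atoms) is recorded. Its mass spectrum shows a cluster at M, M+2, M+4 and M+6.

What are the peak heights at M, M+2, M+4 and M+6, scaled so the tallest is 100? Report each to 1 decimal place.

10.7 : 56.6 : 100.0 : 58.9

Expanding (0.3615 + 0.6385)^3:
P(M) = 0.3615^3 = 0.047242
P(M+2) = 3 × 0.3615^2 × 0.6385^1 = 0.250322
P(M+4) = 3 × 0.3615^1 × 0.6385^2 = 0.442131
P(M+6) = 0.6385^3 = 0.260305
The M+4 peak is largest (0.442131); scaling to 100 gives 10.7 : 56.6 : 100.0 : 58.9.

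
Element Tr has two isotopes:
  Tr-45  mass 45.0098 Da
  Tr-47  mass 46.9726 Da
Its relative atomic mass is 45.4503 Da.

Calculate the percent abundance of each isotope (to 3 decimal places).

Writing the weighted mean with unknown fraction x of Tr-45:
45.0098·x + 46.9726·(1 − x) = 45.4503
(45.0098 − 46.9726)·x = 45.4503 − 46.9726
x = -1.5223 / -1.9628 = 0.77558 → 77.558% Tr-45, 22.442% Tr-47.

Tr-45: 77.558%, Tr-47: 22.442%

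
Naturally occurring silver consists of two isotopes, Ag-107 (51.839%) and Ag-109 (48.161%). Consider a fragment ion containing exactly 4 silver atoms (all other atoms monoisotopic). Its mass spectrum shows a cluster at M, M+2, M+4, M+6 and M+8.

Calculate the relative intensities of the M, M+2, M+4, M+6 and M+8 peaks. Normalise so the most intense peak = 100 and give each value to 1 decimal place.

19.3 : 71.8 : 100.0 : 61.9 : 14.4

Expanding (0.51839 + 0.48161)^4:
P(M) = 0.51839^4 = 0.072215
P(M+2) = 4 × 0.51839^3 × 0.48161^1 = 0.268365
P(M+4) = 6 × 0.51839^2 × 0.48161^2 = 0.373986
P(M+6) = 4 × 0.51839^1 × 0.48161^3 = 0.231634
P(M+8) = 0.48161^4 = 0.053800
The M+4 peak is largest (0.373986); scaling to 100 gives 19.3 : 71.8 : 100.0 : 61.9 : 14.4.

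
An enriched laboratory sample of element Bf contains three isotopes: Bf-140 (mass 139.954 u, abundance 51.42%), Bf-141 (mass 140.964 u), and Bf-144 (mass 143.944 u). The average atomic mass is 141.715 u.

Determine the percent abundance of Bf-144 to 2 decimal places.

42.63%

The remaining 48.58% is split between Bf-141 (fraction x) and Bf-144 (fraction 0.4858 − x).
Substituting: 140.964x + 143.944(0.4858 − x) = 69.7506532
(140.964 − 143.944)x = -0.177342  ⇒  x = 0.05951, y = 0.42629
Bf-141: 5.95%, Bf-144: 42.63%.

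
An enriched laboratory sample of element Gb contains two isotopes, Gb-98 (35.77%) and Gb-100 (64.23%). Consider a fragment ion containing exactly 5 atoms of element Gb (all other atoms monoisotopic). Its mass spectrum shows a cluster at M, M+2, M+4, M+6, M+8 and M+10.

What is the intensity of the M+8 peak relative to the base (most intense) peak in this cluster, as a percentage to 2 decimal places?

Binomial terms of (0.3577 + 0.6423)^5: M 0.0059, M+2 0.0526, M+4 0.1888, M+6 0.3390, M+8 0.3044, M+10 0.1093 → M+6 is the base peak.
P(M+6) = C(5,3) × 0.3577^2 × 0.6423^3 = 10 × 0.12794929 × 0.26498041 = 0.339041 (base)
P(M+8) = C(5,4) × 0.3577^1 × 0.6423^4 = 5 × 0.3577 × 0.17019692 = 0.304397
Relative intensity = 0.304397 / 0.339041 × 100 = 89.78

89.78%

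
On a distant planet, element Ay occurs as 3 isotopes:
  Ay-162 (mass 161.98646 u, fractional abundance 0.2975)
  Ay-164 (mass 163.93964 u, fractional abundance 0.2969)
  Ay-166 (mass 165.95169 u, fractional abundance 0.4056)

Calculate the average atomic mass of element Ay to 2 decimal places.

164.17 u

Average mass = Σ (abundance × isotope mass) = 0.2975 × 161.98646 + 0.2969 × 163.93964 + 0.4056 × 165.95169
= 48.190972 + 48.673679 + 67.310005 = 164.174656 u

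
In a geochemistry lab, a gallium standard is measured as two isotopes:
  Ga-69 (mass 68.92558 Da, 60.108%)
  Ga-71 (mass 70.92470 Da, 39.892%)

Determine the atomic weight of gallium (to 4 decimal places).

69.7231 Da

The abundance-weighted mean is 0.60108 × 68.92558 + 0.39892 × 70.92470
= 41.429788 + 28.293281 = 69.723069 Da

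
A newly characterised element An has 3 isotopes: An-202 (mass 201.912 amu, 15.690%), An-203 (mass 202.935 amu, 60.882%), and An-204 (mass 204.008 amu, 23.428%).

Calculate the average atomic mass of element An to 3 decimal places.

The abundance-weighted mean is 0.15690 × 201.912 + 0.60882 × 202.935 + 0.23428 × 204.008
= 31.6800 + 123.5509 + 47.7950 = 203.0259 amu

203.026 amu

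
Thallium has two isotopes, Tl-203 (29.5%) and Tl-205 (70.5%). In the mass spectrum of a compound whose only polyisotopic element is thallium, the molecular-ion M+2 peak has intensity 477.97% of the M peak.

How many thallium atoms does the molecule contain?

2

For n independent Tl atoms, I(M+2)/I(M) = n · (abundance Tl-205) / (abundance Tl-203) = n · 0.705/0.295.
n = 4.7797 × 0.295/0.705 = 2.00 ≈ 2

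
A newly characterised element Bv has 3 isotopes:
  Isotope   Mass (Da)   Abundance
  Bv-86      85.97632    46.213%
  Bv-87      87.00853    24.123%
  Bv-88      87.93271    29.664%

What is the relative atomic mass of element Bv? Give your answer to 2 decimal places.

Weight each isotope mass by its fractional abundance: 0.46213 × 85.97632 + 0.24123 × 87.00853 + 0.29664 × 87.93271
= 39.732237 + 20.989068 + 26.084359 = 86.805664 Da

86.81 Da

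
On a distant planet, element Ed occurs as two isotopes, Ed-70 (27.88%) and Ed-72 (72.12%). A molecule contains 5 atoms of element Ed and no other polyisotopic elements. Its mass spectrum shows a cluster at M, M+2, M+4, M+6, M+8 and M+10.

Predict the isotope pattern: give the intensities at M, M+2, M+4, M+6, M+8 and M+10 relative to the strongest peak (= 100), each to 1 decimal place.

0.4 : 5.8 : 29.9 : 77.3 : 100.0 : 51.7

Expanding (0.2788 + 0.7212)^5:
P(M) = 0.2788^5 = 0.001684
P(M+2) = 5 × 0.2788^4 × 0.7212^1 = 0.021787
P(M+4) = 10 × 0.2788^3 × 0.7212^2 = 0.112717
P(M+6) = 10 × 0.2788^2 × 0.7212^3 = 0.291577
P(M+8) = 5 × 0.2788^1 × 0.7212^4 = 0.377125
P(M+10) = 0.7212^5 = 0.195110
The M+8 peak is largest (0.377125); scaling to 100 gives 0.4 : 5.8 : 29.9 : 77.3 : 100.0 : 51.7.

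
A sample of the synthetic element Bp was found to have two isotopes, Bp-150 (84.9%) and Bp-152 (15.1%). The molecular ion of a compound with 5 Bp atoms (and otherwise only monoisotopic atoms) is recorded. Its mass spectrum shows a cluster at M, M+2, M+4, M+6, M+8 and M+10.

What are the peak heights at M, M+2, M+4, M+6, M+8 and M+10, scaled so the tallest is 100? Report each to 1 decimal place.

100.0 : 88.9 : 31.6 : 5.6 : 0.5 : 0.0

Each Bp atom is independently Bp-150 (p = 0.849) or Bp-152 (q = 0.151); the cluster is the binomial expansion (p + q)^5.
P(M) = 0.849^5 = 0.441101
P(M+2) = 5 × 0.849^4 × 0.151^1 = 0.392263
P(M+4) = 10 × 0.849^3 × 0.151^2 = 0.139533
P(M+6) = 10 × 0.849^2 × 0.151^3 = 0.024817
P(M+8) = 5 × 0.849^1 × 0.151^4 = 0.002207
P(M+10) = 0.151^5 = 0.000079
The M peak is largest (0.441101); scaling to 100 gives 100.0 : 88.9 : 31.6 : 5.6 : 0.5 : 0.0.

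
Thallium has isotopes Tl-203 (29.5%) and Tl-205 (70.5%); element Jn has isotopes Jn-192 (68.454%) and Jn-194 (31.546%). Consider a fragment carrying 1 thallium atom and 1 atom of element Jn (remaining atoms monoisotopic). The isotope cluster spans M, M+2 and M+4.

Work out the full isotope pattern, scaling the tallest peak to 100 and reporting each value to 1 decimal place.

35.1 : 100.0 : 38.6

Thallium pattern (n=1): 0.2950 : 0.7050
Element Jn pattern (n=1): 0.68454 : 0.31546
Convolve the two distributions (both contribute in 2-u steps):
  M: 0.2950×0.68454 = 0.201939
  M+2: 0.2950×0.31546 + 0.7050×0.68454 = 0.575661
  M+4: 0.7050×0.31546 = 0.222399
Scale to base peak (0.575661) = 100: 35.1 : 100.0 : 38.6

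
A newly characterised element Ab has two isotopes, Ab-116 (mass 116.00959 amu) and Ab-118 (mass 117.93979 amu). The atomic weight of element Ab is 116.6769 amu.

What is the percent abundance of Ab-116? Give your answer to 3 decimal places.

65.428%

Let x be the fractional abundance of Ab-116; then Ab-118 has abundance 1 − x.
116.00959·x + 117.93979·(1 − x) = 116.6769
(116.00959 − 117.93979)·x = 116.6769 − 117.93979
x = -1.26289 / -1.93020 = 0.65428 → 65.428% Ab-116, 34.572% Ab-118.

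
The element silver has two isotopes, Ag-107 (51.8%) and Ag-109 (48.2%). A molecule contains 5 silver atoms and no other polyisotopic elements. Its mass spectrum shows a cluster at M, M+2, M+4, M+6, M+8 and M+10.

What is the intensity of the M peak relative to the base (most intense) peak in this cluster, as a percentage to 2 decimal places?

11.55%

Term probabilities: M 0.0373, M+2 0.1735, M+4 0.3229, M+6 0.3005, M+8 0.1398, M+10 0.0260. Base peak = M+4.
P(M+4) = C(5,2) × 0.518^3 × 0.482^2 = 10 × 0.13899183 × 0.232324 = 0.322911 (base)
P(M) = C(5,0) × 0.518^5 × 0.482^0 = 1 × 0.03729484 × 1.0000 = 0.037295
Relative intensity = 0.037295 / 0.322911 × 100 = 11.55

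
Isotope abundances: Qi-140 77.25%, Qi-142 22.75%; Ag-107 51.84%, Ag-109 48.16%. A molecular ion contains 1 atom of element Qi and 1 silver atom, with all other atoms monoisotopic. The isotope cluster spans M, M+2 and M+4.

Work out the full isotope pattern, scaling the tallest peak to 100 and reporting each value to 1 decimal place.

Element Qi pattern (n=1): 0.7725 : 0.2275
Silver pattern (n=1): 0.5184 : 0.4816
Convolve the two distributions (both contribute in 2-u steps):
  M: 0.7725×0.5184 = 0.400464
  M+2: 0.7725×0.4816 + 0.2275×0.5184 = 0.489972
  M+4: 0.2275×0.4816 = 0.109564
Scale to base peak (0.489972) = 100: 81.7 : 100.0 : 22.4

81.7 : 100.0 : 22.4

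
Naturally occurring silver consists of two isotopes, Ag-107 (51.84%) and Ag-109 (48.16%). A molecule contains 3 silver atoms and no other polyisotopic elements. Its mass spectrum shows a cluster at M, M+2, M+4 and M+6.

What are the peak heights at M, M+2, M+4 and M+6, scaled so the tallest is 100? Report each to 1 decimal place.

35.9 : 100.0 : 92.9 : 28.8

The 3 Ag atoms are independent, so intensities follow the terms of (0.5184 + 0.4816)^3.
P(M) = 0.5184^3 = 0.139314
P(M+2) = 3 × 0.5184^2 × 0.4816^1 = 0.388273
P(M+4) = 3 × 0.5184^1 × 0.4816^2 = 0.360711
P(M+6) = 0.4816^3 = 0.111702
The M+2 peak is largest (0.388273); scaling to 100 gives 35.9 : 100.0 : 92.9 : 28.8.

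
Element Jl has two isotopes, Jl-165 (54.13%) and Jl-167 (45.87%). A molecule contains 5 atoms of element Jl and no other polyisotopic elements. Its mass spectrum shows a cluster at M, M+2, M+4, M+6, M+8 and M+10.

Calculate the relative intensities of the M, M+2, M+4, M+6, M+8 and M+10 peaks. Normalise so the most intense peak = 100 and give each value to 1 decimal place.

13.9 : 59.0 : 100.0 : 84.7 : 35.9 : 6.1

Each Jl atom is independently Jl-165 (p = 0.5413) or Jl-167 (q = 0.4587); the cluster is the binomial expansion (p + q)^5.
P(M) = 0.5413^5 = 0.046472
P(M+2) = 5 × 0.5413^4 × 0.4587^1 = 0.196902
P(M+4) = 10 × 0.5413^3 × 0.4587^2 = 0.333712
P(M+6) = 10 × 0.5413^2 × 0.4587^3 = 0.282789
P(M+8) = 5 × 0.5413^1 × 0.4587^4 = 0.119818
P(M+10) = 0.4587^5 = 0.020307
The M+4 peak is largest (0.333712); scaling to 100 gives 13.9 : 59.0 : 100.0 : 84.7 : 35.9 : 6.1.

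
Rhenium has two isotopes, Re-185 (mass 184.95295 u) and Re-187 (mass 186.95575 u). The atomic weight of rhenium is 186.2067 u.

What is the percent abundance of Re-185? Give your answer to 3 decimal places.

37.400%

Let x be the fractional abundance of Re-185; then Re-187 has abundance 1 − x.
184.95295·x + 186.95575·(1 − x) = 186.2067
(184.95295 − 186.95575)·x = 186.2067 − 186.95575
x = -0.74905 / -2.00280 = 0.37400 → 37.400% Re-185, 62.600% Re-187.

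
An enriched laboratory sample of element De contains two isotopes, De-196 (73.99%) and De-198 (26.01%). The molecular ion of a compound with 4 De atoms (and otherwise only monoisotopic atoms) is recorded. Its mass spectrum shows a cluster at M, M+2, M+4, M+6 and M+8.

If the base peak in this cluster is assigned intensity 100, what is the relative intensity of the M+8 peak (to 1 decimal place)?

Binomial terms of (0.7399 + 0.2601)^4: M 0.2997, M+2 0.4214, M+4 0.2222, M+6 0.0521, M+8 0.0046 → M+2 is the base peak.
P(M+2) = C(4,1) × 0.7399^3 × 0.2601^1 = 4 × 0.40505974 × 0.2601 = 0.421424 (base)
P(M+8) = C(4,4) × 0.7399^0 × 0.2601^4 = 1 × 1.0000 × 0.00457679 = 0.004577
Relative intensity = 0.004577 / 0.421424 × 100 = 1.1

1.1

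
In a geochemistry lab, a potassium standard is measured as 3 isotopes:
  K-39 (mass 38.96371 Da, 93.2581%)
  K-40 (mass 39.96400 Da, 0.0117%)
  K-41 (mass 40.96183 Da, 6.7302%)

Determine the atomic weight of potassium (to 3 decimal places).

39.098 Da

The abundance-weighted mean is 0.932581 × 38.96371 + 0.000117 × 39.96400 + 0.067302 × 40.96183
= 36.336816 + 0.004676 + 2.756813 = 39.098305 Da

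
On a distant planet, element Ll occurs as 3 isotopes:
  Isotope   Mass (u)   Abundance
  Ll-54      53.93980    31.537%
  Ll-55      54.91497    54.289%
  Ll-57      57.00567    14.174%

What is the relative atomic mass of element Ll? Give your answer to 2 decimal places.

The abundance-weighted mean is 0.31537 × 53.93980 + 0.54289 × 54.91497 + 0.14174 × 57.00567
= 17.010995 + 29.812788 + 8.079984 = 54.903767 u

54.90 u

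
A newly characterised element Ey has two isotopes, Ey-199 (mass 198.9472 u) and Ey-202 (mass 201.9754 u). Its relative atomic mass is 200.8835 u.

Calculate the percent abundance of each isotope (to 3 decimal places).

Ey-199: 36.058%, Ey-202: 63.942%

Writing the weighted mean with unknown fraction x of Ey-199:
198.9472·x + 201.9754·(1 − x) = 200.8835
(198.9472 − 201.9754)·x = 200.8835 − 201.9754
x = -1.0919 / -3.0282 = 0.36058 → 36.058% Ey-199, 63.942% Ey-202.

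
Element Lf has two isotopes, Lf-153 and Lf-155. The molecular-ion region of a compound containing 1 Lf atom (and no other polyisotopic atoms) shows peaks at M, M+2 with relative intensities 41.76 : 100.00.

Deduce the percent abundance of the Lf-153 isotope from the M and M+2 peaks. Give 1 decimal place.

29.5%

Let p = fractional abundance of Lf-153. I(M+2)/I(M) = [C(1,1)·p^0·(1−p)] / p^1 = 1·(1−p)/p = 100.00/41.76 = 2.3946
(1−p)/p = 2.3946/1 = 2.3946  ⇒  p = 1/(1 + 2.3946) = 0.2946
Lf-153: 29.5%, Lf-155: 70.5%.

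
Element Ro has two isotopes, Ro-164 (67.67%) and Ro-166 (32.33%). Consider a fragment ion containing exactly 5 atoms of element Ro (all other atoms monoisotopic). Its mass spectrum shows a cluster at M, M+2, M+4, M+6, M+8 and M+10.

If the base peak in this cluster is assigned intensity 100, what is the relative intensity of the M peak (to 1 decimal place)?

(0.6767 + 0.3233)^5 gives M 0.1419, M+2 0.3390, M+4 0.3239, M+6 0.1547, M+8 0.0370, M+10 0.0035; the largest is M+2.
P(M+2) = C(5,1) × 0.6767^4 × 0.3233^1 = 5 × 0.20969337 × 0.3233 = 0.338969 (base)
P(M) = C(5,0) × 0.6767^5 × 0.3233^0 = 1 × 0.14189951 × 1.0000 = 0.141900
Relative intensity = 0.141900 / 0.338969 × 100 = 41.9

41.9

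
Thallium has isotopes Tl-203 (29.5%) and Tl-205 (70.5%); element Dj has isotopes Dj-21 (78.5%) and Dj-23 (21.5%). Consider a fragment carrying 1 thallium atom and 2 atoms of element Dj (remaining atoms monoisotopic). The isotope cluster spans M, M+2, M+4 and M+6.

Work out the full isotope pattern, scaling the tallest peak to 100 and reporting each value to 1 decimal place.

Thallium pattern (n=1): 0.2950 : 0.7050
Element Dj pattern (n=2): 0.616225 : 0.33755 : 0.046225
Convolve the two distributions (both contribute in 2-u steps):
  M: 0.2950×0.616225 = 0.181786
  M+2: 0.2950×0.33755 + 0.7050×0.616225 = 0.534016
  M+4: 0.2950×0.046225 + 0.7050×0.33755 = 0.251609
  M+6: 0.7050×0.046225 = 0.032589
Scale to base peak (0.534016) = 100: 34.0 : 100.0 : 47.1 : 6.1

34.0 : 100.0 : 47.1 : 6.1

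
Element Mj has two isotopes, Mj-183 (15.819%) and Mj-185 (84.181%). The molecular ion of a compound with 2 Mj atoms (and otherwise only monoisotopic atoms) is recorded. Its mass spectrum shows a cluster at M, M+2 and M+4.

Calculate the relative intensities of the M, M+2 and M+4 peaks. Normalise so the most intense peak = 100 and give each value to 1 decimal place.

3.5 : 37.6 : 100.0

Each Mj atom is independently Mj-183 (p = 0.15819) or Mj-185 (q = 0.84181); the cluster is the binomial expansion (p + q)^2.
P(M) = 0.15819^2 = 0.025024
P(M+2) = 2 × 0.15819^1 × 0.84181^1 = 0.266332
P(M+4) = 0.84181^2 = 0.708644
The M+4 peak is largest (0.708644); scaling to 100 gives 3.5 : 37.6 : 100.0.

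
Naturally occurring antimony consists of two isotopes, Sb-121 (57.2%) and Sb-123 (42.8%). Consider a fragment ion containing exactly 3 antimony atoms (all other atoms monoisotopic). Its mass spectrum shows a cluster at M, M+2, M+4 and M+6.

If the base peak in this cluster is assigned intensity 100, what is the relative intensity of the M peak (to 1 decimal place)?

Term probabilities: M 0.1871, M+2 0.4201, M+4 0.3143, M+6 0.0784. Base peak = M+2.
P(M+2) = C(3,1) × 0.572^2 × 0.428^1 = 3 × 0.327184 × 0.4280 = 0.420104 (base)
P(M) = C(3,0) × 0.572^3 × 0.428^0 = 1 × 0.18714925 × 1.0000 = 0.187149
Relative intensity = 0.187149 / 0.420104 × 100 = 44.5

44.5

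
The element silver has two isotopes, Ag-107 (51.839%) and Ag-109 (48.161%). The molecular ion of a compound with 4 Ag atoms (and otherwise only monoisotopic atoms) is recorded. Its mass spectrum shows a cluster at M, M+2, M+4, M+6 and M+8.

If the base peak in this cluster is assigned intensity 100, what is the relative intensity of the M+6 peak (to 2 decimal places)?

Term probabilities: M 0.0722, M+2 0.2684, M+4 0.3740, M+6 0.2316, M+8 0.0538. Base peak = M+4.
P(M+4) = C(4,2) × 0.51839^2 × 0.48161^2 = 6 × 0.26872819 × 0.23194819 = 0.373986 (base)
P(M+6) = C(4,3) × 0.51839^1 × 0.48161^3 = 4 × 0.51839 × 0.11170857 = 0.231634
Relative intensity = 0.231634 / 0.373986 × 100 = 61.94

61.94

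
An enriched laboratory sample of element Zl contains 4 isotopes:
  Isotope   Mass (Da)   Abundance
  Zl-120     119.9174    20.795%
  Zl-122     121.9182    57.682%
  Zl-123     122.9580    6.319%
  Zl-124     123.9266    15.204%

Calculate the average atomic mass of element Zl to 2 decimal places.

Weight each isotope mass by its fractional abundance: 0.20795 × 119.9174 + 0.57682 × 121.9182 + 0.06319 × 122.9580 + 0.15204 × 123.9266
= 24.93682 + 70.32486 + 7.76972 + 18.84180 = 121.87320 Da

121.87 Da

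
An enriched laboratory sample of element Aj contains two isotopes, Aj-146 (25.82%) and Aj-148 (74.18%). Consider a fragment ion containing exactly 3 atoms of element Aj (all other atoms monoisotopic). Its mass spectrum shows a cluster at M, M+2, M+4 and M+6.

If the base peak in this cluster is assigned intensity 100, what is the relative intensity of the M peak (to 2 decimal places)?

(0.2582 + 0.7418)^3 gives M 0.0172, M+2 0.1484, M+4 0.4262, M+6 0.4082; the largest is M+4.
P(M+4) = C(3,2) × 0.2582^1 × 0.7418^2 = 3 × 0.2582 × 0.55026724 = 0.426237 (base)
P(M) = C(3,0) × 0.2582^3 × 0.7418^0 = 1 × 0.01721348 × 1.0000 = 0.017213
Relative intensity = 0.017213 / 0.426237 × 100 = 4.04

4.04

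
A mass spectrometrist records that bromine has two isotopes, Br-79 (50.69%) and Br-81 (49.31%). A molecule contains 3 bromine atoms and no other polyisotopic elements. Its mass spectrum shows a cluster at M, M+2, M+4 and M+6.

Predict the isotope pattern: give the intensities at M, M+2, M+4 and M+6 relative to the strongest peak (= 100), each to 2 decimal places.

Each Br atom is independently Br-79 (p = 0.5069) or Br-81 (q = 0.4931); the cluster is the binomial expansion (p + q)^3.
P(M) = 0.5069^3 = 0.130247
P(M+2) = 3 × 0.5069^2 × 0.4931^1 = 0.380103
P(M+4) = 3 × 0.5069^1 × 0.4931^2 = 0.369755
P(M+6) = 0.4931^3 = 0.119896
The M+2 peak is largest (0.380103); scaling to 100 gives 34.27 : 100.00 : 97.28 : 31.54.

34.27 : 100.00 : 97.28 : 31.54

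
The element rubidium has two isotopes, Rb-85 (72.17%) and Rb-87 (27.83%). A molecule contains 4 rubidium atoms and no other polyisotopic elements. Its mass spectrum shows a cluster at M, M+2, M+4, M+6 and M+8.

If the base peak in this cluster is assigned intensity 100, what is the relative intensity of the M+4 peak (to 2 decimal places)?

57.84

(0.7217 + 0.2783)^4 gives M 0.2713, M+2 0.4184, M+4 0.2420, M+6 0.0622, M+8 0.0060; the largest is M+2.
P(M+2) = C(4,1) × 0.7217^3 × 0.2783^1 = 4 × 0.37589809 × 0.2783 = 0.418450 (base)
P(M+4) = C(4,2) × 0.7217^2 × 0.2783^2 = 6 × 0.52085089 × 0.07745089 = 0.242042
Relative intensity = 0.242042 / 0.418450 × 100 = 57.84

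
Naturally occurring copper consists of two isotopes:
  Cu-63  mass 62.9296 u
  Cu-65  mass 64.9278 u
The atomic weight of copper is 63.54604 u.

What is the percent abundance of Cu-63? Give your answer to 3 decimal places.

69.150%

Writing the weighted mean with unknown fraction x of Cu-63:
62.9296·x + 64.9278·(1 − x) = 63.54604
(62.9296 − 64.9278)·x = 63.54604 − 64.9278
x = -1.38176 / -1.9982 = 0.69150 → 69.150% Cu-63, 30.850% Cu-65.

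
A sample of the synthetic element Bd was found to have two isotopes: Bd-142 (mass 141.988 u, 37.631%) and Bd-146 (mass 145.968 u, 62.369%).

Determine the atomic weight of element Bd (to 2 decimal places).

144.47 u

Weight each isotope mass by its fractional abundance: 0.37631 × 141.988 + 0.62369 × 145.968
= 53.4315 + 91.0388 = 144.4703 u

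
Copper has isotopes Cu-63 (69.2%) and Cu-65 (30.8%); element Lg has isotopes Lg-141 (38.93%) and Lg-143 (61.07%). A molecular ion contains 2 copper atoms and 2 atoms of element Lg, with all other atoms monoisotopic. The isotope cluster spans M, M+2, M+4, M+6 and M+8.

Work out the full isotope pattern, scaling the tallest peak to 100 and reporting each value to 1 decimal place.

Copper pattern (n=2): 0.478864 : 0.426272 : 0.094864
Element Lg pattern (n=2): 0.15155449 : 0.47549102 : 0.37295449
Convolve the two distributions (both contribute in 2-u steps):
  M: 0.478864×0.15155449 = 0.072574
  M+2: 0.478864×0.47549102 + 0.426272×0.15155449 = 0.292299
  M+4: 0.478864×0.37295449 + 0.426272×0.47549102 + 0.094864×0.15155449 = 0.395660
  M+6: 0.426272×0.37295449 + 0.094864×0.47549102 = 0.204087
  M+8: 0.094864×0.37295449 = 0.035380
Scale to base peak (0.395660) = 100: 18.3 : 73.9 : 100.0 : 51.6 : 8.9

18.3 : 73.9 : 100.0 : 51.6 : 8.9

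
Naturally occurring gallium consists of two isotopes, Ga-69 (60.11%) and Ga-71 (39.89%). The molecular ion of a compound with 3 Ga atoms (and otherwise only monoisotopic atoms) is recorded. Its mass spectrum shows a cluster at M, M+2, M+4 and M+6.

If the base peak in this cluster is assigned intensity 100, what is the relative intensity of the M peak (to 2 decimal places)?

50.23

(0.6011 + 0.3989)^3 gives M 0.2172, M+2 0.4324, M+4 0.2869, M+6 0.0635; the largest is M+2.
P(M+2) = C(3,1) × 0.6011^2 × 0.3989^1 = 3 × 0.36132121 × 0.3989 = 0.432393 (base)
P(M) = C(3,0) × 0.6011^3 × 0.3989^0 = 1 × 0.21719018 × 1.0000 = 0.217190
Relative intensity = 0.217190 / 0.432393 × 100 = 50.23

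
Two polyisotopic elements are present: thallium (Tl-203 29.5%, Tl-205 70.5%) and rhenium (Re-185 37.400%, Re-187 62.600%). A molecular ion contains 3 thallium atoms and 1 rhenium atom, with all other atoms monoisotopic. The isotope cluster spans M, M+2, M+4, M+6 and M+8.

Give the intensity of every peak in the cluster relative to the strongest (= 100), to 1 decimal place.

2.4 : 20.9 : 68.8 : 100.0 : 54.0

Thallium pattern (n=3): 0.02567237 : 0.18405787 : 0.43986713 : 0.35040263
Rhenium pattern (n=1): 0.3740 : 0.6260
Convolve the two distributions (both contribute in 2-u steps):
  M: 0.02567237×0.3740 = 0.009601
  M+2: 0.02567237×0.6260 + 0.18405787×0.3740 = 0.084909
  M+4: 0.18405787×0.6260 + 0.43986713×0.3740 = 0.279731
  M+6: 0.43986713×0.6260 + 0.35040263×0.3740 = 0.406407
  M+8: 0.35040263×0.6260 = 0.219352
Scale to base peak (0.406407) = 100: 2.4 : 20.9 : 68.8 : 100.0 : 54.0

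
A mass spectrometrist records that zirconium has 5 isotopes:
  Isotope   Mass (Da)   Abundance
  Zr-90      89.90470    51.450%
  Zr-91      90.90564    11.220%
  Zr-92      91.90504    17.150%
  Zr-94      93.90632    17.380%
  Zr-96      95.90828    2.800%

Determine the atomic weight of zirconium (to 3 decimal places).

Weight each isotope mass by its fractional abundance: 0.51450 × 89.90470 + 0.11220 × 90.90564 + 0.17150 × 91.90504 + 0.17380 × 93.90632 + 0.02800 × 95.90828
= 46.255968 + 10.199613 + 15.761714 + 16.320918 + 2.685432 = 91.223645 Da

91.224 Da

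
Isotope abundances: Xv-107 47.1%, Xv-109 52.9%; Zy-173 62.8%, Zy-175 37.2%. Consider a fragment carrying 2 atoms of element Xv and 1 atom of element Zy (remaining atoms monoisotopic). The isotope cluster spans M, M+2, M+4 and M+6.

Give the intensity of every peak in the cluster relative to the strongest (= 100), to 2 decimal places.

35.23 : 100.00 : 91.31 : 26.32

Element Xv pattern (n=2): 0.221841 : 0.498318 : 0.279841
Element Zy pattern (n=1): 0.6280 : 0.3720
Convolve the two distributions (both contribute in 2-u steps):
  M: 0.221841×0.6280 = 0.139316
  M+2: 0.221841×0.3720 + 0.498318×0.6280 = 0.395469
  M+4: 0.498318×0.3720 + 0.279841×0.6280 = 0.361114
  M+6: 0.279841×0.3720 = 0.104101
Scale to base peak (0.395469) = 100: 35.23 : 100.00 : 91.31 : 26.32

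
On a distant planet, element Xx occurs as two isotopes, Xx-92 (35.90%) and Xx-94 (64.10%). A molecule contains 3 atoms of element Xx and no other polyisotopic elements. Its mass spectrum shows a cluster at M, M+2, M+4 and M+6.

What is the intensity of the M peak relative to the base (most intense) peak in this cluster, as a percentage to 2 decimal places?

10.46%

Term probabilities: M 0.0463, M+2 0.2478, M+4 0.4425, M+6 0.2634. Base peak = M+4.
P(M+4) = C(3,2) × 0.3590^1 × 0.6410^2 = 3 × 0.3590 × 0.410881 = 0.442519 (base)
P(M) = C(3,0) × 0.3590^3 × 0.6410^0 = 1 × 0.04626828 × 1.0000 = 0.046268
Relative intensity = 0.046268 / 0.442519 × 100 = 10.46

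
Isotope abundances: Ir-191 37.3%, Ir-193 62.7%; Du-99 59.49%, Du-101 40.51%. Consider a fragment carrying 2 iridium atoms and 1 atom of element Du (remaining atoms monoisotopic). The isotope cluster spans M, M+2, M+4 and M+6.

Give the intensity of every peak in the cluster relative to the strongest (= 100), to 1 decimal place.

19.6 : 79.0 : 100.0 : 37.6

Iridium pattern (n=2): 0.139129 : 0.467742 : 0.393129
Element Du pattern (n=1): 0.5949 : 0.4051
Convolve the two distributions (both contribute in 2-u steps):
  M: 0.139129×0.5949 = 0.082768
  M+2: 0.139129×0.4051 + 0.467742×0.5949 = 0.334621
  M+4: 0.467742×0.4051 + 0.393129×0.5949 = 0.423355
  M+6: 0.393129×0.4051 = 0.159257
Scale to base peak (0.423355) = 100: 19.6 : 79.0 : 100.0 : 37.6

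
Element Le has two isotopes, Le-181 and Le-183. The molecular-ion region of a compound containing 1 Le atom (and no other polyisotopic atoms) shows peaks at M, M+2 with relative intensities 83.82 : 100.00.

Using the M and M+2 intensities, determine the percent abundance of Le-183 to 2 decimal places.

54.40%

Write p for the Le-181 fraction. I(M+2)/I(M) = [C(1,1)·p^0·(1−p)] / p^1 = 1·(1−p)/p = 100.00/83.82 = 1.1930
(1−p)/p = 1.1930/1 = 1.1930  ⇒  p = 1/(1 + 1.1930) = 0.4560
Le-181: 45.60%, Le-183: 54.40%.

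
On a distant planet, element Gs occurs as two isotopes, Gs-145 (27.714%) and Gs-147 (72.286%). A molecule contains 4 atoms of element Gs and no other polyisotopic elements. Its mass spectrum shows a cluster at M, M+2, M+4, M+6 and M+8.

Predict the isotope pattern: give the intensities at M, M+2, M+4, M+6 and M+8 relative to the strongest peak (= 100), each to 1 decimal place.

Expanding (0.27714 + 0.72286)^4:
P(M) = 0.27714^4 = 0.005899
P(M+2) = 4 × 0.27714^3 × 0.72286^1 = 0.061548
P(M+4) = 6 × 0.27714^2 × 0.72286^2 = 0.240801
P(M+6) = 4 × 0.27714^1 × 0.72286^3 = 0.418718
P(M+8) = 0.72286^4 = 0.273034
The M+6 peak is largest (0.418718); scaling to 100 gives 1.4 : 14.7 : 57.5 : 100.0 : 65.2.

1.4 : 14.7 : 57.5 : 100.0 : 65.2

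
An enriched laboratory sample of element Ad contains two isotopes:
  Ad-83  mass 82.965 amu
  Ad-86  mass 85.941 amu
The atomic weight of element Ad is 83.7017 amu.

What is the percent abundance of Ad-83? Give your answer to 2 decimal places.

75.25%

With x = fraction of Ad-83 (so Ad-86 is 1 − x):
82.965·x + 85.941·(1 − x) = 83.7017
(82.965 − 85.941)·x = 83.7017 − 85.941
x = -2.2393 / -2.976 = 0.75245 → 75.25% Ad-83, 24.75% Ad-86.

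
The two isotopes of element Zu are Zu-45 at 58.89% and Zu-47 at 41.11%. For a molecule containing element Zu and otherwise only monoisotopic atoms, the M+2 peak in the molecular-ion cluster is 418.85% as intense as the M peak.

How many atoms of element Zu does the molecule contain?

6

The M+2/M ratio from n Zu atoms is n · q/p = n · 0.4111/0.5889.
n = 4.1885 × 0.5889/0.4111 = 6.00 ≈ 6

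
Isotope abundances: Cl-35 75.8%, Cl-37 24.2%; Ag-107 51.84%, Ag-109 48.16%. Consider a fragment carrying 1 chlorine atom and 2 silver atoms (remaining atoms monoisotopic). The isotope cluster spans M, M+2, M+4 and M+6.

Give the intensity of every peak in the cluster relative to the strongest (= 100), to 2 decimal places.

Chlorine pattern (n=1): 0.7580 : 0.2420
Silver pattern (n=2): 0.26873856 : 0.49932288 : 0.23193856
Convolve the two distributions (both contribute in 2-u steps):
  M: 0.7580×0.26873856 = 0.203704
  M+2: 0.7580×0.49932288 + 0.2420×0.26873856 = 0.443521
  M+4: 0.7580×0.23193856 + 0.2420×0.49932288 = 0.296646
  M+6: 0.2420×0.23193856 = 0.056129
Scale to base peak (0.443521) = 100: 45.93 : 100.00 : 66.88 : 12.66

45.93 : 100.00 : 66.88 : 12.66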